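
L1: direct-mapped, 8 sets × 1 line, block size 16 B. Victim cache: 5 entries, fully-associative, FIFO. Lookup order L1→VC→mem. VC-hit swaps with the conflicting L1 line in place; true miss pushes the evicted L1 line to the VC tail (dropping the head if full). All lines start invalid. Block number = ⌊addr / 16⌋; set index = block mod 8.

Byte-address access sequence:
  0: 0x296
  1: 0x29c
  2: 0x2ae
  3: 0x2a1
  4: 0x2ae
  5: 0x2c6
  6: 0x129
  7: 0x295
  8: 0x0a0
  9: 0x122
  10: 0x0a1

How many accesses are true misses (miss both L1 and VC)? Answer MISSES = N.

MISSES = 5

0: 0x296 (blk 41, set 1) → MISS  vc=[]
1: 0x29c (blk 41, set 1) → L1-HIT  vc=[]
2: 0x2ae (blk 42, set 2) → MISS  vc=[]
3: 0x2a1 (blk 42, set 2) → L1-HIT  vc=[]
4: 0x2ae (blk 42, set 2) → L1-HIT  vc=[]
5: 0x2c6 (blk 44, set 4) → MISS  vc=[]
6: 0x129 (blk 18, set 2) → MISS  vc=[42]
7: 0x295 (blk 41, set 1) → L1-HIT  vc=[42]
8: 0xa0 (blk 10, set 2) → MISS  vc=[42, 18]
9: 0x122 (blk 18, set 2) → VC-HIT  vc=[42, 10]
10: 0xa1 (blk 10, set 2) → VC-HIT  vc=[42, 18]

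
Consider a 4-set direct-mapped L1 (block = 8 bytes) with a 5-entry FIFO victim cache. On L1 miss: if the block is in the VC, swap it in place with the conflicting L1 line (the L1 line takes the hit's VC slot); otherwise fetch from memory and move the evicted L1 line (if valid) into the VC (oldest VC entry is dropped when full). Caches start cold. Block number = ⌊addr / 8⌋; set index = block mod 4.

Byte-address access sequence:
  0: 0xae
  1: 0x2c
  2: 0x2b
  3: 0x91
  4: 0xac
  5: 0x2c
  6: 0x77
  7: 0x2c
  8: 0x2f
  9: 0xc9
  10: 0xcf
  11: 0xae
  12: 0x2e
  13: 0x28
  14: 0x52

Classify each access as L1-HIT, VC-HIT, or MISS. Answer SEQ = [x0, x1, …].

#0 0xae→b21/s1 MISS; vc=[]
#1 0x2c→b5/s1 MISS; vc=[21]
#2 0x2b→b5/s1 L1-HIT; vc=[21]
#3 0x91→b18/s2 MISS; vc=[21]
#4 0xac→b21/s1 VC-HIT; vc=[5]
#5 0x2c→b5/s1 VC-HIT; vc=[21]
#6 0x77→b14/s2 MISS; vc=[21,18]
#7 0x2c→b5/s1 L1-HIT; vc=[21,18]
#8 0x2f→b5/s1 L1-HIT; vc=[21,18]
#9 0xc9→b25/s1 MISS; vc=[21,18,5]
#10 0xcf→b25/s1 L1-HIT; vc=[21,18,5]
#11 0xae→b21/s1 VC-HIT; vc=[25,18,5]
#12 0x2e→b5/s1 VC-HIT; vc=[25,18,21]
#13 0x28→b5/s1 L1-HIT; vc=[25,18,21]
#14 0x52→b10/s2 MISS; vc=[25,18,21,14]

SEQ = [MISS, MISS, L1-HIT, MISS, VC-HIT, VC-HIT, MISS, L1-HIT, L1-HIT, MISS, L1-HIT, VC-HIT, VC-HIT, L1-HIT, MISS]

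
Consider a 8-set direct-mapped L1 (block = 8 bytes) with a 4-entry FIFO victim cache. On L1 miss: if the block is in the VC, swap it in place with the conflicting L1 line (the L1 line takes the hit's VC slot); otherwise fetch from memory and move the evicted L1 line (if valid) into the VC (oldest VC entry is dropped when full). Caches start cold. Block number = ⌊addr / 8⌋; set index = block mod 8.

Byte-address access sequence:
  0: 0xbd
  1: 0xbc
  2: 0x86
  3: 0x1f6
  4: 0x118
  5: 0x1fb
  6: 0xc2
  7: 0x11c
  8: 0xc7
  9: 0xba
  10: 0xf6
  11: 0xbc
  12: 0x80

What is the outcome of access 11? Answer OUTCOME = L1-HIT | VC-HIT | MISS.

#0 0xbd→b23/s7 MISS; vc=[]
#1 0xbc→b23/s7 L1-HIT; vc=[]
#2 0x86→b16/s0 MISS; vc=[]
#3 0x1f6→b62/s6 MISS; vc=[]
#4 0x118→b35/s3 MISS; vc=[]
#5 0x1fb→b63/s7 MISS; vc=[23]
#6 0xc2→b24/s0 MISS; vc=[23,16]
#7 0x11c→b35/s3 L1-HIT; vc=[23,16]
#8 0xc7→b24/s0 L1-HIT; vc=[23,16]
#9 0xba→b23/s7 VC-HIT; vc=[63,16]
#10 0xf6→b30/s6 MISS; vc=[63,16,62]
#11 0xbc→b23/s7 L1-HIT; vc=[63,16,62]
#12 0x80→b16/s0 VC-HIT; vc=[63,24,62]

OUTCOME = L1-HIT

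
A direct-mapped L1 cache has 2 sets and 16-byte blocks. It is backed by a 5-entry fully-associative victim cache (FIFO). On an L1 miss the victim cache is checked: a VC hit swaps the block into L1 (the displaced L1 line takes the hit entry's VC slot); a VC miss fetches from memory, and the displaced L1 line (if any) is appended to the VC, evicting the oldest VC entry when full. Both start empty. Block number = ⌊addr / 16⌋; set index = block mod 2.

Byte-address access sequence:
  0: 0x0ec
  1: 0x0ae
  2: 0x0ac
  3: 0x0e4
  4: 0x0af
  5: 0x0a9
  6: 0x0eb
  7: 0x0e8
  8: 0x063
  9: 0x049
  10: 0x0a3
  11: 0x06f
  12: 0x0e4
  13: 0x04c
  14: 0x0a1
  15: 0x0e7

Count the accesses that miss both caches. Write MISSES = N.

MISSES = 4

#0 0xec→b14/s0 MISS; vc=[]
#1 0xae→b10/s0 MISS; vc=[14]
#2 0xac→b10/s0 L1-HIT; vc=[14]
#3 0xe4→b14/s0 VC-HIT; vc=[10]
#4 0xaf→b10/s0 VC-HIT; vc=[14]
#5 0xa9→b10/s0 L1-HIT; vc=[14]
#6 0xeb→b14/s0 VC-HIT; vc=[10]
#7 0xe8→b14/s0 L1-HIT; vc=[10]
#8 0x63→b6/s0 MISS; vc=[10,14]
#9 0x49→b4/s0 MISS; vc=[10,14,6]
#10 0xa3→b10/s0 VC-HIT; vc=[4,14,6]
#11 0x6f→b6/s0 VC-HIT; vc=[4,14,10]
#12 0xe4→b14/s0 VC-HIT; vc=[4,6,10]
#13 0x4c→b4/s0 VC-HIT; vc=[14,6,10]
#14 0xa1→b10/s0 VC-HIT; vc=[14,6,4]
#15 0xe7→b14/s0 VC-HIT; vc=[10,6,4]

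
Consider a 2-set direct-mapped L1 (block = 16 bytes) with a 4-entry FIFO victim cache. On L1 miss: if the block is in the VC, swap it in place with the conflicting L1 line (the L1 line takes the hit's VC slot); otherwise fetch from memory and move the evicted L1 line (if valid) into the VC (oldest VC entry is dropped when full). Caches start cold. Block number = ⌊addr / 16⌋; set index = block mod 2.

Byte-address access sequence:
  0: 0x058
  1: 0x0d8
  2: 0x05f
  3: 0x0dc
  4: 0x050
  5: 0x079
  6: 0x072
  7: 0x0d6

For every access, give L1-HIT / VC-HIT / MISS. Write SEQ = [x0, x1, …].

SEQ = [MISS, MISS, VC-HIT, VC-HIT, VC-HIT, MISS, L1-HIT, VC-HIT]

0: 0x58 (blk 5, set 1) → MISS  vc=[]
1: 0xd8 (blk 13, set 1) → MISS  vc=[5]
2: 0x5f (blk 5, set 1) → VC-HIT  vc=[13]
3: 0xdc (blk 13, set 1) → VC-HIT  vc=[5]
4: 0x50 (blk 5, set 1) → VC-HIT  vc=[13]
5: 0x79 (blk 7, set 1) → MISS  vc=[13, 5]
6: 0x72 (blk 7, set 1) → L1-HIT  vc=[13, 5]
7: 0xd6 (blk 13, set 1) → VC-HIT  vc=[7, 5]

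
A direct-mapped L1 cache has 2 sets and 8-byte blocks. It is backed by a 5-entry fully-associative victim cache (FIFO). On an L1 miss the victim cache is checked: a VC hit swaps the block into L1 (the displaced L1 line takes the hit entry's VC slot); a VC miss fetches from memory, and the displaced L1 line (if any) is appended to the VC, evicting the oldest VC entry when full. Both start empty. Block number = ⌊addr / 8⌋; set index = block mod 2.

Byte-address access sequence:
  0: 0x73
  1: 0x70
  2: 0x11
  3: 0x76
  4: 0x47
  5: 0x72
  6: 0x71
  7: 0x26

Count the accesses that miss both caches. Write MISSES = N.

0: 0x73 (blk 14, set 0) → MISS  vc=[]
1: 0x70 (blk 14, set 0) → L1-HIT  vc=[]
2: 0x11 (blk 2, set 0) → MISS  vc=[14]
3: 0x76 (blk 14, set 0) → VC-HIT  vc=[2]
4: 0x47 (blk 8, set 0) → MISS  vc=[2, 14]
5: 0x72 (blk 14, set 0) → VC-HIT  vc=[2, 8]
6: 0x71 (blk 14, set 0) → L1-HIT  vc=[2, 8]
7: 0x26 (blk 4, set 0) → MISS  vc=[2, 8, 14]

MISSES = 4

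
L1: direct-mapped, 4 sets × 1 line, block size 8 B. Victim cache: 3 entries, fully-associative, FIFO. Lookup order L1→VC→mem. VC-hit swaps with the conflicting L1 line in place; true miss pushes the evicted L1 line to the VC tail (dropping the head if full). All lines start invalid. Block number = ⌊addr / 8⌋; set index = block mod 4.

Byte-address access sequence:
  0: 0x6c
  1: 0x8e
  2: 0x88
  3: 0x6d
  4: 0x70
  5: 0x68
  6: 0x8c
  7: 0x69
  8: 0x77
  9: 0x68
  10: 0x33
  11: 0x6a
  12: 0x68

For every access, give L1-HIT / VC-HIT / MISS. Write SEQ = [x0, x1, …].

SEQ = [MISS, MISS, L1-HIT, VC-HIT, MISS, L1-HIT, VC-HIT, VC-HIT, L1-HIT, L1-HIT, MISS, L1-HIT, L1-HIT]

#0 0x6c→b13/s1 MISS; vc=[]
#1 0x8e→b17/s1 MISS; vc=[13]
#2 0x88→b17/s1 L1-HIT; vc=[13]
#3 0x6d→b13/s1 VC-HIT; vc=[17]
#4 0x70→b14/s2 MISS; vc=[17]
#5 0x68→b13/s1 L1-HIT; vc=[17]
#6 0x8c→b17/s1 VC-HIT; vc=[13]
#7 0x69→b13/s1 VC-HIT; vc=[17]
#8 0x77→b14/s2 L1-HIT; vc=[17]
#9 0x68→b13/s1 L1-HIT; vc=[17]
#10 0x33→b6/s2 MISS; vc=[17,14]
#11 0x6a→b13/s1 L1-HIT; vc=[17,14]
#12 0x68→b13/s1 L1-HIT; vc=[17,14]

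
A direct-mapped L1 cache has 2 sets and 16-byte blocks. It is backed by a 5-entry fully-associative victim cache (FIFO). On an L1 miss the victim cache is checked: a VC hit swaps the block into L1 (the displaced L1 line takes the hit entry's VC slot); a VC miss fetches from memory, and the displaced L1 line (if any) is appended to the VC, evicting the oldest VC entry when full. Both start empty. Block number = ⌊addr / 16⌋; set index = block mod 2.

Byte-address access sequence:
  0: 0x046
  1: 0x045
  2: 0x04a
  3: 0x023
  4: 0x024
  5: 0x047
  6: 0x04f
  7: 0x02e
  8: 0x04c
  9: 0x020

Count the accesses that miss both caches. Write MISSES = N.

  [0] addr=0x46 blk=4 s=0: MISS | VC []
  [1] addr=0x45 blk=4 s=0: L1-HIT | VC []
  [2] addr=0x4a blk=4 s=0: L1-HIT | VC []
  [3] addr=0x23 blk=2 s=0: MISS | VC [4]
  [4] addr=0x24 blk=2 s=0: L1-HIT | VC [4]
  [5] addr=0x47 blk=4 s=0: VC-HIT | VC [2]
  [6] addr=0x4f blk=4 s=0: L1-HIT | VC [2]
  [7] addr=0x2e blk=2 s=0: VC-HIT | VC [4]
  [8] addr=0x4c blk=4 s=0: VC-HIT | VC [2]
  [9] addr=0x20 blk=2 s=0: VC-HIT | VC [4]

MISSES = 2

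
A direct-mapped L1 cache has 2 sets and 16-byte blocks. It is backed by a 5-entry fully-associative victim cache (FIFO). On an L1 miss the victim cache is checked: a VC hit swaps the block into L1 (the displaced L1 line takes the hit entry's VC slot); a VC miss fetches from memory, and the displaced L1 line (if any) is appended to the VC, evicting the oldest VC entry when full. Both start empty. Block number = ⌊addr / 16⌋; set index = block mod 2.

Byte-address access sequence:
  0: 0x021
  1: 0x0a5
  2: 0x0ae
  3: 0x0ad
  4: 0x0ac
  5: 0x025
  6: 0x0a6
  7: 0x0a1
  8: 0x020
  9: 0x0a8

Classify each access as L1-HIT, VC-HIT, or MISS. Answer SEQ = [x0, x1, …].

SEQ = [MISS, MISS, L1-HIT, L1-HIT, L1-HIT, VC-HIT, VC-HIT, L1-HIT, VC-HIT, VC-HIT]

0: 0x21 (blk 2, set 0) → MISS  vc=[]
1: 0xa5 (blk 10, set 0) → MISS  vc=[2]
2: 0xae (blk 10, set 0) → L1-HIT  vc=[2]
3: 0xad (blk 10, set 0) → L1-HIT  vc=[2]
4: 0xac (blk 10, set 0) → L1-HIT  vc=[2]
5: 0x25 (blk 2, set 0) → VC-HIT  vc=[10]
6: 0xa6 (blk 10, set 0) → VC-HIT  vc=[2]
7: 0xa1 (blk 10, set 0) → L1-HIT  vc=[2]
8: 0x20 (blk 2, set 0) → VC-HIT  vc=[10]
9: 0xa8 (blk 10, set 0) → VC-HIT  vc=[2]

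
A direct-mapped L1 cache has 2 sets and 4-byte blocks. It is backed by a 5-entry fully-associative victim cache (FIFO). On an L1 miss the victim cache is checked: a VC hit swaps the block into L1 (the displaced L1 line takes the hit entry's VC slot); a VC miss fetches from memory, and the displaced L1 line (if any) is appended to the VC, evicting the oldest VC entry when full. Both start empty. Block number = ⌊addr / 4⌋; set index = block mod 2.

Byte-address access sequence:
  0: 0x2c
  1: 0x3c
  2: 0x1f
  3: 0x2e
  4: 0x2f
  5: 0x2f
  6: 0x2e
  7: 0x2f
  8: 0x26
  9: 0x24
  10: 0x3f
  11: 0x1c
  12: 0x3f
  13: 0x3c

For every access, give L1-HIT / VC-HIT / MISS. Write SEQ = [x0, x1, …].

SEQ = [MISS, MISS, MISS, VC-HIT, L1-HIT, L1-HIT, L1-HIT, L1-HIT, MISS, L1-HIT, VC-HIT, VC-HIT, VC-HIT, L1-HIT]

  [0] addr=0x2c blk=11 s=1: MISS | VC []
  [1] addr=0x3c blk=15 s=1: MISS | VC [11]
  [2] addr=0x1f blk=7 s=1: MISS | VC [11, 15]
  [3] addr=0x2e blk=11 s=1: VC-HIT | VC [7, 15]
  [4] addr=0x2f blk=11 s=1: L1-HIT | VC [7, 15]
  [5] addr=0x2f blk=11 s=1: L1-HIT | VC [7, 15]
  [6] addr=0x2e blk=11 s=1: L1-HIT | VC [7, 15]
  [7] addr=0x2f blk=11 s=1: L1-HIT | VC [7, 15]
  [8] addr=0x26 blk=9 s=1: MISS | VC [7, 15, 11]
  [9] addr=0x24 blk=9 s=1: L1-HIT | VC [7, 15, 11]
  [10] addr=0x3f blk=15 s=1: VC-HIT | VC [7, 9, 11]
  [11] addr=0x1c blk=7 s=1: VC-HIT | VC [15, 9, 11]
  [12] addr=0x3f blk=15 s=1: VC-HIT | VC [7, 9, 11]
  [13] addr=0x3c blk=15 s=1: L1-HIT | VC [7, 9, 11]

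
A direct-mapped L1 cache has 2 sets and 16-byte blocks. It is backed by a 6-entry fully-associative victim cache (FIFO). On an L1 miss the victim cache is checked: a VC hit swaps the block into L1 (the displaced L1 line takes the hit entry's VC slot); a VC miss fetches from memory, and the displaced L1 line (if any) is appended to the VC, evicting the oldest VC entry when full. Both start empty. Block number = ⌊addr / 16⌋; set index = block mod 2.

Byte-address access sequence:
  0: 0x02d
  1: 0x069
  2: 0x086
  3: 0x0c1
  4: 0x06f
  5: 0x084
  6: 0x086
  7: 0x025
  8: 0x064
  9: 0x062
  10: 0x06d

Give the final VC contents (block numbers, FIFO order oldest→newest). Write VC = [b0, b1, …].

#0 0x2d→b2/s0 MISS; vc=[]
#1 0x69→b6/s0 MISS; vc=[2]
#2 0x86→b8/s0 MISS; vc=[2,6]
#3 0xc1→b12/s0 MISS; vc=[2,6,8]
#4 0x6f→b6/s0 VC-HIT; vc=[2,12,8]
#5 0x84→b8/s0 VC-HIT; vc=[2,12,6]
#6 0x86→b8/s0 L1-HIT; vc=[2,12,6]
#7 0x25→b2/s0 VC-HIT; vc=[8,12,6]
#8 0x64→b6/s0 VC-HIT; vc=[8,12,2]
#9 0x62→b6/s0 L1-HIT; vc=[8,12,2]
#10 0x6d→b6/s0 L1-HIT; vc=[8,12,2]

VC = [8, 12, 2]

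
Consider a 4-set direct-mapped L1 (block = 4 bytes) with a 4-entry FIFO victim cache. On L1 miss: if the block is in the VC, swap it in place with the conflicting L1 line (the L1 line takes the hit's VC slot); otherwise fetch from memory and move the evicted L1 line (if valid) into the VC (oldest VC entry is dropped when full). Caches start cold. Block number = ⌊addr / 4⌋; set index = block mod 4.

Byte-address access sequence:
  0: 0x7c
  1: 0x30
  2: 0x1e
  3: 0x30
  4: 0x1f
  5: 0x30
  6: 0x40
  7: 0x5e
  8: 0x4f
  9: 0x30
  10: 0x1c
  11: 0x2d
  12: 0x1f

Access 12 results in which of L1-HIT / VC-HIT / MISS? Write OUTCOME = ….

OUTCOME = VC-HIT

  [0] addr=0x7c blk=31 s=3: MISS | VC []
  [1] addr=0x30 blk=12 s=0: MISS | VC []
  [2] addr=0x1e blk=7 s=3: MISS | VC [31]
  [3] addr=0x30 blk=12 s=0: L1-HIT | VC [31]
  [4] addr=0x1f blk=7 s=3: L1-HIT | VC [31]
  [5] addr=0x30 blk=12 s=0: L1-HIT | VC [31]
  [6] addr=0x40 blk=16 s=0: MISS | VC [31, 12]
  [7] addr=0x5e blk=23 s=3: MISS | VC [31, 12, 7]
  [8] addr=0x4f blk=19 s=3: MISS | VC [31, 12, 7, 23]
  [9] addr=0x30 blk=12 s=0: VC-HIT | VC [31, 16, 7, 23]
  [10] addr=0x1c blk=7 s=3: VC-HIT | VC [31, 16, 19, 23]
  [11] addr=0x2d blk=11 s=3: MISS | VC [16, 19, 23, 7]
  [12] addr=0x1f blk=7 s=3: VC-HIT | VC [16, 19, 23, 11]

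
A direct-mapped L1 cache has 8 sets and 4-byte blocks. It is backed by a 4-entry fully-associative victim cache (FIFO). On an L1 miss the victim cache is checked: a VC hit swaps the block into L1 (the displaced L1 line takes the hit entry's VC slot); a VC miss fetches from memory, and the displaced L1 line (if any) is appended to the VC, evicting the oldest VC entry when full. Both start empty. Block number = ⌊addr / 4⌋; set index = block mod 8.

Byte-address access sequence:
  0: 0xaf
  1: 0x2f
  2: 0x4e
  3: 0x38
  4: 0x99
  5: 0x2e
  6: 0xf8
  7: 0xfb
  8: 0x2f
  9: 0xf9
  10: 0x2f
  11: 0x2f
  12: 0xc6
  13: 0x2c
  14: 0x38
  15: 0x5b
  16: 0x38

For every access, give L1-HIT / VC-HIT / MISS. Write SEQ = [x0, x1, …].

#0 0xaf→b43/s3 MISS; vc=[]
#1 0x2f→b11/s3 MISS; vc=[43]
#2 0x4e→b19/s3 MISS; vc=[43,11]
#3 0x38→b14/s6 MISS; vc=[43,11]
#4 0x99→b38/s6 MISS; vc=[43,11,14]
#5 0x2e→b11/s3 VC-HIT; vc=[43,19,14]
#6 0xf8→b62/s6 MISS; vc=[43,19,14,38]
#7 0xfb→b62/s6 L1-HIT; vc=[43,19,14,38]
#8 0x2f→b11/s3 L1-HIT; vc=[43,19,14,38]
#9 0xf9→b62/s6 L1-HIT; vc=[43,19,14,38]
#10 0x2f→b11/s3 L1-HIT; vc=[43,19,14,38]
#11 0x2f→b11/s3 L1-HIT; vc=[43,19,14,38]
#12 0xc6→b49/s1 MISS; vc=[43,19,14,38]
#13 0x2c→b11/s3 L1-HIT; vc=[43,19,14,38]
#14 0x38→b14/s6 VC-HIT; vc=[43,19,62,38]
#15 0x5b→b22/s6 MISS; vc=[19,62,38,14]
#16 0x38→b14/s6 VC-HIT; vc=[19,62,38,22]

SEQ = [MISS, MISS, MISS, MISS, MISS, VC-HIT, MISS, L1-HIT, L1-HIT, L1-HIT, L1-HIT, L1-HIT, MISS, L1-HIT, VC-HIT, MISS, VC-HIT]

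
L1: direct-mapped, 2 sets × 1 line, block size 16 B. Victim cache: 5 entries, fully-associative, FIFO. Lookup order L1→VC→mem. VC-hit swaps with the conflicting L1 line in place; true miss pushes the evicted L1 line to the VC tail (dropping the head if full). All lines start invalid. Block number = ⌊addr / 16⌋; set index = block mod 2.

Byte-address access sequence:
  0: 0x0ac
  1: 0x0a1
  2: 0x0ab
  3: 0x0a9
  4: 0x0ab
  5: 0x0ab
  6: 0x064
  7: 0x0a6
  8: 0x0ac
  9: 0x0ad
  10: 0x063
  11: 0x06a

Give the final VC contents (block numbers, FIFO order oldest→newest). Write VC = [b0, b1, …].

#0 0xac→b10/s0 MISS; vc=[]
#1 0xa1→b10/s0 L1-HIT; vc=[]
#2 0xab→b10/s0 L1-HIT; vc=[]
#3 0xa9→b10/s0 L1-HIT; vc=[]
#4 0xab→b10/s0 L1-HIT; vc=[]
#5 0xab→b10/s0 L1-HIT; vc=[]
#6 0x64→b6/s0 MISS; vc=[10]
#7 0xa6→b10/s0 VC-HIT; vc=[6]
#8 0xac→b10/s0 L1-HIT; vc=[6]
#9 0xad→b10/s0 L1-HIT; vc=[6]
#10 0x63→b6/s0 VC-HIT; vc=[10]
#11 0x6a→b6/s0 L1-HIT; vc=[10]

VC = [10]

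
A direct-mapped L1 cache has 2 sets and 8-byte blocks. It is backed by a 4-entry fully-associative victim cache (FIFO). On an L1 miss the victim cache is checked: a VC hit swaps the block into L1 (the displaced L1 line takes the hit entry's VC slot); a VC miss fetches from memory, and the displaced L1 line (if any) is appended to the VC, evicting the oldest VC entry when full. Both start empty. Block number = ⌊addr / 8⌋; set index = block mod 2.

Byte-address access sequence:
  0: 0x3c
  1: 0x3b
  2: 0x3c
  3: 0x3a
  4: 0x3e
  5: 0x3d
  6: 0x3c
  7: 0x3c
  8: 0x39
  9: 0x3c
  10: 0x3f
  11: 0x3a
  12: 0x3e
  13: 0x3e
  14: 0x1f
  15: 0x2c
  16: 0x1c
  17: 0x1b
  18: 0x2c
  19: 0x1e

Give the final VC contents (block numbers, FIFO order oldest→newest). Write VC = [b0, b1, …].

VC = [7, 5]

  [0] addr=0x3c blk=7 s=1: MISS | VC []
  [1] addr=0x3b blk=7 s=1: L1-HIT | VC []
  [2] addr=0x3c blk=7 s=1: L1-HIT | VC []
  [3] addr=0x3a blk=7 s=1: L1-HIT | VC []
  [4] addr=0x3e blk=7 s=1: L1-HIT | VC []
  [5] addr=0x3d blk=7 s=1: L1-HIT | VC []
  [6] addr=0x3c blk=7 s=1: L1-HIT | VC []
  [7] addr=0x3c blk=7 s=1: L1-HIT | VC []
  [8] addr=0x39 blk=7 s=1: L1-HIT | VC []
  [9] addr=0x3c blk=7 s=1: L1-HIT | VC []
  [10] addr=0x3f blk=7 s=1: L1-HIT | VC []
  [11] addr=0x3a blk=7 s=1: L1-HIT | VC []
  [12] addr=0x3e blk=7 s=1: L1-HIT | VC []
  [13] addr=0x3e blk=7 s=1: L1-HIT | VC []
  [14] addr=0x1f blk=3 s=1: MISS | VC [7]
  [15] addr=0x2c blk=5 s=1: MISS | VC [7, 3]
  [16] addr=0x1c blk=3 s=1: VC-HIT | VC [7, 5]
  [17] addr=0x1b blk=3 s=1: L1-HIT | VC [7, 5]
  [18] addr=0x2c blk=5 s=1: VC-HIT | VC [7, 3]
  [19] addr=0x1e blk=3 s=1: VC-HIT | VC [7, 5]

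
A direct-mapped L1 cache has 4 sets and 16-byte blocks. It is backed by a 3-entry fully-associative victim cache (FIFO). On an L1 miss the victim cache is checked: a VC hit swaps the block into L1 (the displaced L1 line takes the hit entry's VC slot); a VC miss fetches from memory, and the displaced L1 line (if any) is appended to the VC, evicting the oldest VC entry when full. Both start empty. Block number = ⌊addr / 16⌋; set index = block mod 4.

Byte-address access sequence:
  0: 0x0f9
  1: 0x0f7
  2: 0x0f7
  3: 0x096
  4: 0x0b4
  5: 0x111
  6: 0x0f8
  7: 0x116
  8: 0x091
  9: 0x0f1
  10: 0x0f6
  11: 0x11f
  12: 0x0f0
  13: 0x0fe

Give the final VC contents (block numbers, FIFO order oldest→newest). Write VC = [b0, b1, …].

VC = [11, 9]

  [0] addr=0xf9 blk=15 s=3: MISS | VC []
  [1] addr=0xf7 blk=15 s=3: L1-HIT | VC []
  [2] addr=0xf7 blk=15 s=3: L1-HIT | VC []
  [3] addr=0x96 blk=9 s=1: MISS | VC []
  [4] addr=0xb4 blk=11 s=3: MISS | VC [15]
  [5] addr=0x111 blk=17 s=1: MISS | VC [15, 9]
  [6] addr=0xf8 blk=15 s=3: VC-HIT | VC [11, 9]
  [7] addr=0x116 blk=17 s=1: L1-HIT | VC [11, 9]
  [8] addr=0x91 blk=9 s=1: VC-HIT | VC [11, 17]
  [9] addr=0xf1 blk=15 s=3: L1-HIT | VC [11, 17]
  [10] addr=0xf6 blk=15 s=3: L1-HIT | VC [11, 17]
  [11] addr=0x11f blk=17 s=1: VC-HIT | VC [11, 9]
  [12] addr=0xf0 blk=15 s=3: L1-HIT | VC [11, 9]
  [13] addr=0xfe blk=15 s=3: L1-HIT | VC [11, 9]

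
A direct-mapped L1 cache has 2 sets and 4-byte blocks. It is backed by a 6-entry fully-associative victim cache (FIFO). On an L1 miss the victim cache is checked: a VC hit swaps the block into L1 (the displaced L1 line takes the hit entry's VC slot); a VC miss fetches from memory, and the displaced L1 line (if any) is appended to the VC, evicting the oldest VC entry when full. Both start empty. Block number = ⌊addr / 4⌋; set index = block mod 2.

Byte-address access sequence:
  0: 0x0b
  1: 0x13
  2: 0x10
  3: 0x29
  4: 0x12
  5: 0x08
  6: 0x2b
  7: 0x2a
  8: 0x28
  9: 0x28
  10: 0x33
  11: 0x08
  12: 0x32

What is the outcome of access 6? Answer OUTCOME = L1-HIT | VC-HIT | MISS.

  [0] addr=0xb blk=2 s=0: MISS | VC []
  [1] addr=0x13 blk=4 s=0: MISS | VC [2]
  [2] addr=0x10 blk=4 s=0: L1-HIT | VC [2]
  [3] addr=0x29 blk=10 s=0: MISS | VC [2, 4]
  [4] addr=0x12 blk=4 s=0: VC-HIT | VC [2, 10]
  [5] addr=0x8 blk=2 s=0: VC-HIT | VC [4, 10]
  [6] addr=0x2b blk=10 s=0: VC-HIT | VC [4, 2]
  [7] addr=0x2a blk=10 s=0: L1-HIT | VC [4, 2]
  [8] addr=0x28 blk=10 s=0: L1-HIT | VC [4, 2]
  [9] addr=0x28 blk=10 s=0: L1-HIT | VC [4, 2]
  [10] addr=0x33 blk=12 s=0: MISS | VC [4, 2, 10]
  [11] addr=0x8 blk=2 s=0: VC-HIT | VC [4, 12, 10]
  [12] addr=0x32 blk=12 s=0: VC-HIT | VC [4, 2, 10]

OUTCOME = VC-HIT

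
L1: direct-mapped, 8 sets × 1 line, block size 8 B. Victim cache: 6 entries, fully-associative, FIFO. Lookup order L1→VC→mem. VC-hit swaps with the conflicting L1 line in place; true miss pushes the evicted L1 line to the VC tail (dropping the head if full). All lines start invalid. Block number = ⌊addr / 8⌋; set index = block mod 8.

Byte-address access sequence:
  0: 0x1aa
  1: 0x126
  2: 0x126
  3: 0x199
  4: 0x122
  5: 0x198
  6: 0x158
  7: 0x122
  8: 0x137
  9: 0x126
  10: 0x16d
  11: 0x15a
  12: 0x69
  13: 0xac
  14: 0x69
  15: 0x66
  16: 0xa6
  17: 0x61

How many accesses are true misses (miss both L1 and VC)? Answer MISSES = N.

MISSES = 10

  [0] addr=0x1aa blk=53 s=5: MISS | VC []
  [1] addr=0x126 blk=36 s=4: MISS | VC []
  [2] addr=0x126 blk=36 s=4: L1-HIT | VC []
  [3] addr=0x199 blk=51 s=3: MISS | VC []
  [4] addr=0x122 blk=36 s=4: L1-HIT | VC []
  [5] addr=0x198 blk=51 s=3: L1-HIT | VC []
  [6] addr=0x158 blk=43 s=3: MISS | VC [51]
  [7] addr=0x122 blk=36 s=4: L1-HIT | VC [51]
  [8] addr=0x137 blk=38 s=6: MISS | VC [51]
  [9] addr=0x126 blk=36 s=4: L1-HIT | VC [51]
  [10] addr=0x16d blk=45 s=5: MISS | VC [51, 53]
  [11] addr=0x15a blk=43 s=3: L1-HIT | VC [51, 53]
  [12] addr=0x69 blk=13 s=5: MISS | VC [51, 53, 45]
  [13] addr=0xac blk=21 s=5: MISS | VC [51, 53, 45, 13]
  [14] addr=0x69 blk=13 s=5: VC-HIT | VC [51, 53, 45, 21]
  [15] addr=0x66 blk=12 s=4: MISS | VC [51, 53, 45, 21, 36]
  [16] addr=0xa6 blk=20 s=4: MISS | VC [51, 53, 45, 21, 36, 12]
  [17] addr=0x61 blk=12 s=4: VC-HIT | VC [51, 53, 45, 21, 36, 20]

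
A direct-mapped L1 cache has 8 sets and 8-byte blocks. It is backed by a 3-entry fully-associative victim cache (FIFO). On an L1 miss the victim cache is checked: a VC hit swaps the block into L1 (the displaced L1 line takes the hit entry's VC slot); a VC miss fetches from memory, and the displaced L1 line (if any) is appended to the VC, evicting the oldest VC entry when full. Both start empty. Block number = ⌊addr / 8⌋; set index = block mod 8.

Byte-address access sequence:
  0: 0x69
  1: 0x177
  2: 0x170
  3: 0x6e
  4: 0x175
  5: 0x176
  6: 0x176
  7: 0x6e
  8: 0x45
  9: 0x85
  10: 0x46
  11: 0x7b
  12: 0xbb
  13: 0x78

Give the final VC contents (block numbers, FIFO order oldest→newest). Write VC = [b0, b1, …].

0: 0x69 (blk 13, set 5) → MISS  vc=[]
1: 0x177 (blk 46, set 6) → MISS  vc=[]
2: 0x170 (blk 46, set 6) → L1-HIT  vc=[]
3: 0x6e (blk 13, set 5) → L1-HIT  vc=[]
4: 0x175 (blk 46, set 6) → L1-HIT  vc=[]
5: 0x176 (blk 46, set 6) → L1-HIT  vc=[]
6: 0x176 (blk 46, set 6) → L1-HIT  vc=[]
7: 0x6e (blk 13, set 5) → L1-HIT  vc=[]
8: 0x45 (blk 8, set 0) → MISS  vc=[]
9: 0x85 (blk 16, set 0) → MISS  vc=[8]
10: 0x46 (blk 8, set 0) → VC-HIT  vc=[16]
11: 0x7b (blk 15, set 7) → MISS  vc=[16]
12: 0xbb (blk 23, set 7) → MISS  vc=[16, 15]
13: 0x78 (blk 15, set 7) → VC-HIT  vc=[16, 23]

VC = [16, 23]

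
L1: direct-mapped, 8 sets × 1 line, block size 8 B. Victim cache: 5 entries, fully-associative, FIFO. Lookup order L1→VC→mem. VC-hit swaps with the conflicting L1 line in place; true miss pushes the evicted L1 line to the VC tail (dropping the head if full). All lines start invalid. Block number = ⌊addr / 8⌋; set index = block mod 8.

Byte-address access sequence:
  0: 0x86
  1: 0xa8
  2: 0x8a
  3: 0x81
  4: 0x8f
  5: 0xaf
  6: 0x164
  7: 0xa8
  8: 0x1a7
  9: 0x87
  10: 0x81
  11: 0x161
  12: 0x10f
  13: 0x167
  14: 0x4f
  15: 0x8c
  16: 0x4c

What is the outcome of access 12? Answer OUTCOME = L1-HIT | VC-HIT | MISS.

0: 0x86 (blk 16, set 0) → MISS  vc=[]
1: 0xa8 (blk 21, set 5) → MISS  vc=[]
2: 0x8a (blk 17, set 1) → MISS  vc=[]
3: 0x81 (blk 16, set 0) → L1-HIT  vc=[]
4: 0x8f (blk 17, set 1) → L1-HIT  vc=[]
5: 0xaf (blk 21, set 5) → L1-HIT  vc=[]
6: 0x164 (blk 44, set 4) → MISS  vc=[]
7: 0xa8 (blk 21, set 5) → L1-HIT  vc=[]
8: 0x1a7 (blk 52, set 4) → MISS  vc=[44]
9: 0x87 (blk 16, set 0) → L1-HIT  vc=[44]
10: 0x81 (blk 16, set 0) → L1-HIT  vc=[44]
11: 0x161 (blk 44, set 4) → VC-HIT  vc=[52]
12: 0x10f (blk 33, set 1) → MISS  vc=[52, 17]
13: 0x167 (blk 44, set 4) → L1-HIT  vc=[52, 17]
14: 0x4f (blk 9, set 1) → MISS  vc=[52, 17, 33]
15: 0x8c (blk 17, set 1) → VC-HIT  vc=[52, 9, 33]
16: 0x4c (blk 9, set 1) → VC-HIT  vc=[52, 17, 33]

OUTCOME = MISS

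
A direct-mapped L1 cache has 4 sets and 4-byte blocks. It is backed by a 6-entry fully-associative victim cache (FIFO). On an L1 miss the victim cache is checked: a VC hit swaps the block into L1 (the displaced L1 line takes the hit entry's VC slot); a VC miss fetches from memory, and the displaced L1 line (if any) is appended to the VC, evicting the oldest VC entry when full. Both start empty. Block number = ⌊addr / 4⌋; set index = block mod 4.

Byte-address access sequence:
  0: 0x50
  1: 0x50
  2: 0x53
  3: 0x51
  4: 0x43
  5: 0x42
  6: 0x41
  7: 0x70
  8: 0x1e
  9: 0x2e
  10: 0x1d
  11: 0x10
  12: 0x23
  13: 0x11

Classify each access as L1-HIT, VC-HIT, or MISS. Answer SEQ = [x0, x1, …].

  [0] addr=0x50 blk=20 s=0: MISS | VC []
  [1] addr=0x50 blk=20 s=0: L1-HIT | VC []
  [2] addr=0x53 blk=20 s=0: L1-HIT | VC []
  [3] addr=0x51 blk=20 s=0: L1-HIT | VC []
  [4] addr=0x43 blk=16 s=0: MISS | VC [20]
  [5] addr=0x42 blk=16 s=0: L1-HIT | VC [20]
  [6] addr=0x41 blk=16 s=0: L1-HIT | VC [20]
  [7] addr=0x70 blk=28 s=0: MISS | VC [20, 16]
  [8] addr=0x1e blk=7 s=3: MISS | VC [20, 16]
  [9] addr=0x2e blk=11 s=3: MISS | VC [20, 16, 7]
  [10] addr=0x1d blk=7 s=3: VC-HIT | VC [20, 16, 11]
  [11] addr=0x10 blk=4 s=0: MISS | VC [20, 16, 11, 28]
  [12] addr=0x23 blk=8 s=0: MISS | VC [20, 16, 11, 28, 4]
  [13] addr=0x11 blk=4 s=0: VC-HIT | VC [20, 16, 11, 28, 8]

SEQ = [MISS, L1-HIT, L1-HIT, L1-HIT, MISS, L1-HIT, L1-HIT, MISS, MISS, MISS, VC-HIT, MISS, MISS, VC-HIT]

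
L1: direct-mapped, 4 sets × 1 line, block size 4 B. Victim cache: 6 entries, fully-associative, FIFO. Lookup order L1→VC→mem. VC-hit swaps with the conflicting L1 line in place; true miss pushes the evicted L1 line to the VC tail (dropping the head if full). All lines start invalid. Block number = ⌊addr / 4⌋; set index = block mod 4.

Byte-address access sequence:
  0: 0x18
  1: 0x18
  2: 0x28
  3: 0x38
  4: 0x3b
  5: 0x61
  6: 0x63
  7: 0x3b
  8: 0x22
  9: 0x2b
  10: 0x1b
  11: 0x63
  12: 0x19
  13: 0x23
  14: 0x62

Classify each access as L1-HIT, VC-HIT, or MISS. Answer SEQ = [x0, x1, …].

SEQ = [MISS, L1-HIT, MISS, MISS, L1-HIT, MISS, L1-HIT, L1-HIT, MISS, VC-HIT, VC-HIT, VC-HIT, L1-HIT, VC-HIT, VC-HIT]

  [0] addr=0x18 blk=6 s=2: MISS | VC []
  [1] addr=0x18 blk=6 s=2: L1-HIT | VC []
  [2] addr=0x28 blk=10 s=2: MISS | VC [6]
  [3] addr=0x38 blk=14 s=2: MISS | VC [6, 10]
  [4] addr=0x3b blk=14 s=2: L1-HIT | VC [6, 10]
  [5] addr=0x61 blk=24 s=0: MISS | VC [6, 10]
  [6] addr=0x63 blk=24 s=0: L1-HIT | VC [6, 10]
  [7] addr=0x3b blk=14 s=2: L1-HIT | VC [6, 10]
  [8] addr=0x22 blk=8 s=0: MISS | VC [6, 10, 24]
  [9] addr=0x2b blk=10 s=2: VC-HIT | VC [6, 14, 24]
  [10] addr=0x1b blk=6 s=2: VC-HIT | VC [10, 14, 24]
  [11] addr=0x63 blk=24 s=0: VC-HIT | VC [10, 14, 8]
  [12] addr=0x19 blk=6 s=2: L1-HIT | VC [10, 14, 8]
  [13] addr=0x23 blk=8 s=0: VC-HIT | VC [10, 14, 24]
  [14] addr=0x62 blk=24 s=0: VC-HIT | VC [10, 14, 8]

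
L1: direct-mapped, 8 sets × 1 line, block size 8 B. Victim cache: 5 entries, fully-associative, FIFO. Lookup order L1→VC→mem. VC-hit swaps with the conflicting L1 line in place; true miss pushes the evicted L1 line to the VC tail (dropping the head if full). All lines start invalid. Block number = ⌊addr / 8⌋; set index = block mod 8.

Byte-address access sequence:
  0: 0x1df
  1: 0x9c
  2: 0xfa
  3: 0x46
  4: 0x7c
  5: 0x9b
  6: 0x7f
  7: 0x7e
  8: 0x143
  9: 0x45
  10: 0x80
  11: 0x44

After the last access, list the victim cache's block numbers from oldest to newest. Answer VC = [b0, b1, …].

  [0] addr=0x1df blk=59 s=3: MISS | VC []
  [1] addr=0x9c blk=19 s=3: MISS | VC [59]
  [2] addr=0xfa blk=31 s=7: MISS | VC [59]
  [3] addr=0x46 blk=8 s=0: MISS | VC [59]
  [4] addr=0x7c blk=15 s=7: MISS | VC [59, 31]
  [5] addr=0x9b blk=19 s=3: L1-HIT | VC [59, 31]
  [6] addr=0x7f blk=15 s=7: L1-HIT | VC [59, 31]
  [7] addr=0x7e blk=15 s=7: L1-HIT | VC [59, 31]
  [8] addr=0x143 blk=40 s=0: MISS | VC [59, 31, 8]
  [9] addr=0x45 blk=8 s=0: VC-HIT | VC [59, 31, 40]
  [10] addr=0x80 blk=16 s=0: MISS | VC [59, 31, 40, 8]
  [11] addr=0x44 blk=8 s=0: VC-HIT | VC [59, 31, 40, 16]

VC = [59, 31, 40, 16]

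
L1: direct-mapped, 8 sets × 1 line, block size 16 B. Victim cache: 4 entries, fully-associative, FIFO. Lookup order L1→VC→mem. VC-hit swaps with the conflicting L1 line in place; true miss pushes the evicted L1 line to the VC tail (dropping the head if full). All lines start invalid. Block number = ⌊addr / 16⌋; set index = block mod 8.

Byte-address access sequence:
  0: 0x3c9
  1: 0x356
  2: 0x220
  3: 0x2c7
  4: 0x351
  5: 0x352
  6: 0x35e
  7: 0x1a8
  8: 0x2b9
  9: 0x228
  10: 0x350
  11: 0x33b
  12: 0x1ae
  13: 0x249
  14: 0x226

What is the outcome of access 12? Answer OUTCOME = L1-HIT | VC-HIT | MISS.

#0 0x3c9→b60/s4 MISS; vc=[]
#1 0x356→b53/s5 MISS; vc=[]
#2 0x220→b34/s2 MISS; vc=[]
#3 0x2c7→b44/s4 MISS; vc=[60]
#4 0x351→b53/s5 L1-HIT; vc=[60]
#5 0x352→b53/s5 L1-HIT; vc=[60]
#6 0x35e→b53/s5 L1-HIT; vc=[60]
#7 0x1a8→b26/s2 MISS; vc=[60,34]
#8 0x2b9→b43/s3 MISS; vc=[60,34]
#9 0x228→b34/s2 VC-HIT; vc=[60,26]
#10 0x350→b53/s5 L1-HIT; vc=[60,26]
#11 0x33b→b51/s3 MISS; vc=[60,26,43]
#12 0x1ae→b26/s2 VC-HIT; vc=[60,34,43]
#13 0x249→b36/s4 MISS; vc=[60,34,43,44]
#14 0x226→b34/s2 VC-HIT; vc=[60,26,43,44]

OUTCOME = VC-HIT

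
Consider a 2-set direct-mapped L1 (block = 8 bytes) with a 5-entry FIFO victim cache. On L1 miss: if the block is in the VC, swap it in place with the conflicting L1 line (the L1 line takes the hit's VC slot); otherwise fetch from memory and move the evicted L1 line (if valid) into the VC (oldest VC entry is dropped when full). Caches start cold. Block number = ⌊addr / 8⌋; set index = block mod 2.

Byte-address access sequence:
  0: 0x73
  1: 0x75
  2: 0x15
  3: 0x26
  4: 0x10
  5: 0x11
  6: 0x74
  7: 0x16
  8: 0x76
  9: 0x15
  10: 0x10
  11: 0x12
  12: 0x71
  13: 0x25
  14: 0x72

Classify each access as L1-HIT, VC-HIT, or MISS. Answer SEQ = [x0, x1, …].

SEQ = [MISS, L1-HIT, MISS, MISS, VC-HIT, L1-HIT, VC-HIT, VC-HIT, VC-HIT, VC-HIT, L1-HIT, L1-HIT, VC-HIT, VC-HIT, VC-HIT]

0: 0x73 (blk 14, set 0) → MISS  vc=[]
1: 0x75 (blk 14, set 0) → L1-HIT  vc=[]
2: 0x15 (blk 2, set 0) → MISS  vc=[14]
3: 0x26 (blk 4, set 0) → MISS  vc=[14, 2]
4: 0x10 (blk 2, set 0) → VC-HIT  vc=[14, 4]
5: 0x11 (blk 2, set 0) → L1-HIT  vc=[14, 4]
6: 0x74 (blk 14, set 0) → VC-HIT  vc=[2, 4]
7: 0x16 (blk 2, set 0) → VC-HIT  vc=[14, 4]
8: 0x76 (blk 14, set 0) → VC-HIT  vc=[2, 4]
9: 0x15 (blk 2, set 0) → VC-HIT  vc=[14, 4]
10: 0x10 (blk 2, set 0) → L1-HIT  vc=[14, 4]
11: 0x12 (blk 2, set 0) → L1-HIT  vc=[14, 4]
12: 0x71 (blk 14, set 0) → VC-HIT  vc=[2, 4]
13: 0x25 (blk 4, set 0) → VC-HIT  vc=[2, 14]
14: 0x72 (blk 14, set 0) → VC-HIT  vc=[2, 4]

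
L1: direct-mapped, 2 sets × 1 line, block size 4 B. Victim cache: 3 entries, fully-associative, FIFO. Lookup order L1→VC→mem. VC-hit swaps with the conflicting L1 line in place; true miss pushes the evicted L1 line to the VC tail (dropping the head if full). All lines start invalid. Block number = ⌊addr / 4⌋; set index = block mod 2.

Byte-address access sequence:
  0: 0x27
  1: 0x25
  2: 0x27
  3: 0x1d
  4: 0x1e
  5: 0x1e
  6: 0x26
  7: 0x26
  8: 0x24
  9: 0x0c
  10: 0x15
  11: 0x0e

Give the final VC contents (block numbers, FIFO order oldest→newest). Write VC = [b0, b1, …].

0: 0x27 (blk 9, set 1) → MISS  vc=[]
1: 0x25 (blk 9, set 1) → L1-HIT  vc=[]
2: 0x27 (blk 9, set 1) → L1-HIT  vc=[]
3: 0x1d (blk 7, set 1) → MISS  vc=[9]
4: 0x1e (blk 7, set 1) → L1-HIT  vc=[9]
5: 0x1e (blk 7, set 1) → L1-HIT  vc=[9]
6: 0x26 (blk 9, set 1) → VC-HIT  vc=[7]
7: 0x26 (blk 9, set 1) → L1-HIT  vc=[7]
8: 0x24 (blk 9, set 1) → L1-HIT  vc=[7]
9: 0xc (blk 3, set 1) → MISS  vc=[7, 9]
10: 0x15 (blk 5, set 1) → MISS  vc=[7, 9, 3]
11: 0xe (blk 3, set 1) → VC-HIT  vc=[7, 9, 5]

VC = [7, 9, 5]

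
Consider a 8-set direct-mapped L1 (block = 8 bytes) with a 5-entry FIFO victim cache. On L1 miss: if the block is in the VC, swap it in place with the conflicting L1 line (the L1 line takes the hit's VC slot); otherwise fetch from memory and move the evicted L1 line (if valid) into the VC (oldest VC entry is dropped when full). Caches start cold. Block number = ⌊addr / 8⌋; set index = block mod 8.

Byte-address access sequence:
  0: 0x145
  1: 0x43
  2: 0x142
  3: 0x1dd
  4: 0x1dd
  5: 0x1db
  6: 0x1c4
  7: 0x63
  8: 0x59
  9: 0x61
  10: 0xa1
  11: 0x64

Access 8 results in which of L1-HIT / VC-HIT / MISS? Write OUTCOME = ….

  [0] addr=0x145 blk=40 s=0: MISS | VC []
  [1] addr=0x43 blk=8 s=0: MISS | VC [40]
  [2] addr=0x142 blk=40 s=0: VC-HIT | VC [8]
  [3] addr=0x1dd blk=59 s=3: MISS | VC [8]
  [4] addr=0x1dd blk=59 s=3: L1-HIT | VC [8]
  [5] addr=0x1db blk=59 s=3: L1-HIT | VC [8]
  [6] addr=0x1c4 blk=56 s=0: MISS | VC [8, 40]
  [7] addr=0x63 blk=12 s=4: MISS | VC [8, 40]
  [8] addr=0x59 blk=11 s=3: MISS | VC [8, 40, 59]
  [9] addr=0x61 blk=12 s=4: L1-HIT | VC [8, 40, 59]
  [10] addr=0xa1 blk=20 s=4: MISS | VC [8, 40, 59, 12]
  [11] addr=0x64 blk=12 s=4: VC-HIT | VC [8, 40, 59, 20]

OUTCOME = MISS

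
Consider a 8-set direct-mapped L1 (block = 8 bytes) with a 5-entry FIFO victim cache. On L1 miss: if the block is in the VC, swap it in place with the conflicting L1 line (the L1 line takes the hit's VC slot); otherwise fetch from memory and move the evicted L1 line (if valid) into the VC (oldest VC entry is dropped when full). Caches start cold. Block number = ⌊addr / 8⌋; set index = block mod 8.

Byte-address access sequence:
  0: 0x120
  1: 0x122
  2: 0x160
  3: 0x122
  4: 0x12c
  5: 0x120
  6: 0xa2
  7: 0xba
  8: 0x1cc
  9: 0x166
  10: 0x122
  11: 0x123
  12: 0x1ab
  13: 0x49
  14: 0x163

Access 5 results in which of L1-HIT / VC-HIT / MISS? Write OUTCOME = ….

  [0] addr=0x120 blk=36 s=4: MISS | VC []
  [1] addr=0x122 blk=36 s=4: L1-HIT | VC []
  [2] addr=0x160 blk=44 s=4: MISS | VC [36]
  [3] addr=0x122 blk=36 s=4: VC-HIT | VC [44]
  [4] addr=0x12c blk=37 s=5: MISS | VC [44]
  [5] addr=0x120 blk=36 s=4: L1-HIT | VC [44]
  [6] addr=0xa2 blk=20 s=4: MISS | VC [44, 36]
  [7] addr=0xba blk=23 s=7: MISS | VC [44, 36]
  [8] addr=0x1cc blk=57 s=1: MISS | VC [44, 36]
  [9] addr=0x166 blk=44 s=4: VC-HIT | VC [20, 36]
  [10] addr=0x122 blk=36 s=4: VC-HIT | VC [20, 44]
  [11] addr=0x123 blk=36 s=4: L1-HIT | VC [20, 44]
  [12] addr=0x1ab blk=53 s=5: MISS | VC [20, 44, 37]
  [13] addr=0x49 blk=9 s=1: MISS | VC [20, 44, 37, 57]
  [14] addr=0x163 blk=44 s=4: VC-HIT | VC [20, 36, 37, 57]

OUTCOME = L1-HIT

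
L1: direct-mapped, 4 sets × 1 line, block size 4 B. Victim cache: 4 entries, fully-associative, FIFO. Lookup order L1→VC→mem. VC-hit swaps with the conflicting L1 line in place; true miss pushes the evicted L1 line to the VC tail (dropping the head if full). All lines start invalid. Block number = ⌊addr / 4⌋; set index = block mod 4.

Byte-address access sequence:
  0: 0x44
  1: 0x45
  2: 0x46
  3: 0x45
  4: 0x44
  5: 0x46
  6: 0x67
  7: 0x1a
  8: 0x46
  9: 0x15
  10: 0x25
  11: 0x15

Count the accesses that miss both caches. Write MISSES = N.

  [0] addr=0x44 blk=17 s=1: MISS | VC []
  [1] addr=0x45 blk=17 s=1: L1-HIT | VC []
  [2] addr=0x46 blk=17 s=1: L1-HIT | VC []
  [3] addr=0x45 blk=17 s=1: L1-HIT | VC []
  [4] addr=0x44 blk=17 s=1: L1-HIT | VC []
  [5] addr=0x46 blk=17 s=1: L1-HIT | VC []
  [6] addr=0x67 blk=25 s=1: MISS | VC [17]
  [7] addr=0x1a blk=6 s=2: MISS | VC [17]
  [8] addr=0x46 blk=17 s=1: VC-HIT | VC [25]
  [9] addr=0x15 blk=5 s=1: MISS | VC [25, 17]
  [10] addr=0x25 blk=9 s=1: MISS | VC [25, 17, 5]
  [11] addr=0x15 blk=5 s=1: VC-HIT | VC [25, 17, 9]

MISSES = 5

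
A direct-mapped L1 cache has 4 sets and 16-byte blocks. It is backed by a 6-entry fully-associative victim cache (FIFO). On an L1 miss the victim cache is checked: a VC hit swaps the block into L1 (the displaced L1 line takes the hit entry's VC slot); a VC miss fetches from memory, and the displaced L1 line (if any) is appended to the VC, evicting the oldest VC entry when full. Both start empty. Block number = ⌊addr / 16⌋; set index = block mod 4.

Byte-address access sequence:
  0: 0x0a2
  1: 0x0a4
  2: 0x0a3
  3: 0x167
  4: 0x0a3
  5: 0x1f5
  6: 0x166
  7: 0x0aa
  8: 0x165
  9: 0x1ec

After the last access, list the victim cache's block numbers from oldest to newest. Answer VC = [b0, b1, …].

  [0] addr=0xa2 blk=10 s=2: MISS | VC []
  [1] addr=0xa4 blk=10 s=2: L1-HIT | VC []
  [2] addr=0xa3 blk=10 s=2: L1-HIT | VC []
  [3] addr=0x167 blk=22 s=2: MISS | VC [10]
  [4] addr=0xa3 blk=10 s=2: VC-HIT | VC [22]
  [5] addr=0x1f5 blk=31 s=3: MISS | VC [22]
  [6] addr=0x166 blk=22 s=2: VC-HIT | VC [10]
  [7] addr=0xaa blk=10 s=2: VC-HIT | VC [22]
  [8] addr=0x165 blk=22 s=2: VC-HIT | VC [10]
  [9] addr=0x1ec blk=30 s=2: MISS | VC [10, 22]

VC = [10, 22]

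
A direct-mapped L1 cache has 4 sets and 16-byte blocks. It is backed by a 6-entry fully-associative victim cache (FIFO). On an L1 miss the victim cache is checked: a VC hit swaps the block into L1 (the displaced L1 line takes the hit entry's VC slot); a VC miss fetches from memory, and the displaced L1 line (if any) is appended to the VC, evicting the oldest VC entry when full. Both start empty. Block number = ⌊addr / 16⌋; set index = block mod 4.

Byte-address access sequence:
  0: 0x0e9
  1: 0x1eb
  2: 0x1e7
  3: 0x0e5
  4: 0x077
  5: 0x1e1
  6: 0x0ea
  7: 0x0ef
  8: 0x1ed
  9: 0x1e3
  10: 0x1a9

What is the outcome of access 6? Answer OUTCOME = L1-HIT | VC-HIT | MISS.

OUTCOME = VC-HIT

#0 0xe9→b14/s2 MISS; vc=[]
#1 0x1eb→b30/s2 MISS; vc=[14]
#2 0x1e7→b30/s2 L1-HIT; vc=[14]
#3 0xe5→b14/s2 VC-HIT; vc=[30]
#4 0x77→b7/s3 MISS; vc=[30]
#5 0x1e1→b30/s2 VC-HIT; vc=[14]
#6 0xea→b14/s2 VC-HIT; vc=[30]
#7 0xef→b14/s2 L1-HIT; vc=[30]
#8 0x1ed→b30/s2 VC-HIT; vc=[14]
#9 0x1e3→b30/s2 L1-HIT; vc=[14]
#10 0x1a9→b26/s2 MISS; vc=[14,30]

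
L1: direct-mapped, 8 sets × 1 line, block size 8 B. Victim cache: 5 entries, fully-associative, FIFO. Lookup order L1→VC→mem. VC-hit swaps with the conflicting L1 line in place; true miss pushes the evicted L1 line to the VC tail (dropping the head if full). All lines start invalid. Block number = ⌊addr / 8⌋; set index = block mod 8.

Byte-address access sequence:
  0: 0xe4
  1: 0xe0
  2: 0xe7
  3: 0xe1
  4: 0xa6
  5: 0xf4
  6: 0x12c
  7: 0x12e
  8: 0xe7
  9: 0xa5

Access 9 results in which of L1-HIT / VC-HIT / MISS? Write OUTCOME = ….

OUTCOME = VC-HIT

0: 0xe4 (blk 28, set 4) → MISS  vc=[]
1: 0xe0 (blk 28, set 4) → L1-HIT  vc=[]
2: 0xe7 (blk 28, set 4) → L1-HIT  vc=[]
3: 0xe1 (blk 28, set 4) → L1-HIT  vc=[]
4: 0xa6 (blk 20, set 4) → MISS  vc=[28]
5: 0xf4 (blk 30, set 6) → MISS  vc=[28]
6: 0x12c (blk 37, set 5) → MISS  vc=[28]
7: 0x12e (blk 37, set 5) → L1-HIT  vc=[28]
8: 0xe7 (blk 28, set 4) → VC-HIT  vc=[20]
9: 0xa5 (blk 20, set 4) → VC-HIT  vc=[28]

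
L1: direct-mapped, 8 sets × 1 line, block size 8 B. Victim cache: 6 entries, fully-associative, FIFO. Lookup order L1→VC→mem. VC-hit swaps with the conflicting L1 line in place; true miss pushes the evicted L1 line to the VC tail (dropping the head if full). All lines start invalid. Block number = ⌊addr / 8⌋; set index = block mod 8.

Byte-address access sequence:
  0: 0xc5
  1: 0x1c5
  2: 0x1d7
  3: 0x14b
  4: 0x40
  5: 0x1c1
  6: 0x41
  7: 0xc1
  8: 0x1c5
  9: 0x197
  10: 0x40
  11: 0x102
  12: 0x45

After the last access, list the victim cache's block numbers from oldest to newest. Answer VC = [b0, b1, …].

  [0] addr=0xc5 blk=24 s=0: MISS | VC []
  [1] addr=0x1c5 blk=56 s=0: MISS | VC [24]
  [2] addr=0x1d7 blk=58 s=2: MISS | VC [24]
  [3] addr=0x14b blk=41 s=1: MISS | VC [24]
  [4] addr=0x40 blk=8 s=0: MISS | VC [24, 56]
  [5] addr=0x1c1 blk=56 s=0: VC-HIT | VC [24, 8]
  [6] addr=0x41 blk=8 s=0: VC-HIT | VC [24, 56]
  [7] addr=0xc1 blk=24 s=0: VC-HIT | VC [8, 56]
  [8] addr=0x1c5 blk=56 s=0: VC-HIT | VC [8, 24]
  [9] addr=0x197 blk=50 s=2: MISS | VC [8, 24, 58]
  [10] addr=0x40 blk=8 s=0: VC-HIT | VC [56, 24, 58]
  [11] addr=0x102 blk=32 s=0: MISS | VC [56, 24, 58, 8]
  [12] addr=0x45 blk=8 s=0: VC-HIT | VC [56, 24, 58, 32]

VC = [56, 24, 58, 32]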